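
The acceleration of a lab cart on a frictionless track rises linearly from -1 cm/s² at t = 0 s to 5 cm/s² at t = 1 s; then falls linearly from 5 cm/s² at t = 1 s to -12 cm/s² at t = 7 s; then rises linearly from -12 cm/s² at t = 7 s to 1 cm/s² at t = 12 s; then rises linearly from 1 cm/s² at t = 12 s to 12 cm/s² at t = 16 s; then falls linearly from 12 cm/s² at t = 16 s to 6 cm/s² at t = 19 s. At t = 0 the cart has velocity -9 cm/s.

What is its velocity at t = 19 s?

-2.5 cm/s

Δv equals the area under the a-t graph; then v = v₀ + Δv.
0–1 s: ½(-1 + 5)(1) = 2 cm/s
1–7 s: ½(5 + -12)(6) = -21 cm/s
7–12 s: ½(-12 + 1)(5) = -27.5 cm/s
12–16 s: ½(1 + 12)(4) = 26 cm/s
16–19 s: ½(12 + 6)(3) = 27 cm/s
Δv = 6.5 cm/s, so v(19) = -9 + (6.5) = -2.5 cm/s.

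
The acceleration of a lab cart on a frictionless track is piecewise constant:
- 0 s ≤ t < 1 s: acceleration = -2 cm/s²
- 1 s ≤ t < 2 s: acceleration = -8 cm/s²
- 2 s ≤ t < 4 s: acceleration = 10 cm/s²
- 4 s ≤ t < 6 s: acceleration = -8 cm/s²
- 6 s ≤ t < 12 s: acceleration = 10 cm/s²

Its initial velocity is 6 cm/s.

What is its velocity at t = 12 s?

Δv equals the area under the a-t graph; then v = v₀ + Δv.
0–1 s: -2 × 1 = -2 cm/s
1–2 s: -8 × 1 = -8 cm/s
2–4 s: 10 × 2 = 20 cm/s
4–6 s: -8 × 2 = -16 cm/s
6–12 s: 10 × 6 = 60 cm/s
Δv = 54 cm/s, so v(12) = 6 + (54) = 60 cm/s.

60 cm/s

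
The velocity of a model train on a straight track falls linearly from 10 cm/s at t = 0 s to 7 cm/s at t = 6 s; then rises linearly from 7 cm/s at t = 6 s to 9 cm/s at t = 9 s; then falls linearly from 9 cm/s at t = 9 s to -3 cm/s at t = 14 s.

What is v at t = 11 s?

4.2 cm/s

On 9–14 s the graph is linear from 9 to -3 cm/s: v(11) = 9 + (-3 − 9)·(11 − 9)/(14 − 9) = 4.2 cm/s.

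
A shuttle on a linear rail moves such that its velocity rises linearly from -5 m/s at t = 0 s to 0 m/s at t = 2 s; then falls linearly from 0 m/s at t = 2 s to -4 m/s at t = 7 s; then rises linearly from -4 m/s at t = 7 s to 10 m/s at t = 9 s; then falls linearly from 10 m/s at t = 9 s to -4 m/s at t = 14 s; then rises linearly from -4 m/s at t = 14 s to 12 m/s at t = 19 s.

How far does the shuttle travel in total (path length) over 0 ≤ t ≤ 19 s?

Distance (not displacement) is the total path length: add the absolute areas under v-t.
0–2 s: |½(-5 + 0)(2)| = 5 m
2–7 s: |½(0 + -4)(5)| = 10 m
7–9 s: v = 0 at t = 53/7 s; triangle areas 8/7 + 50/7 = 58/7 m
9–14 s: v = 0 at t = 88/7 s; triangle areas 125/7 + 20/7 = 145/7 m
14–19 s: v = 0 at t = 15.25 s; triangle areas 2.5 + 22.5 = 25 m
Total distance = 69 m

69 m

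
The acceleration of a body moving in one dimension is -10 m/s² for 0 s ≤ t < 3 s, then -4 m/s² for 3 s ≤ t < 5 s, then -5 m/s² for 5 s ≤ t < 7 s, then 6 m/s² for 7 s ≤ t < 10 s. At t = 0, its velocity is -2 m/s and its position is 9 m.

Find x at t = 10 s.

On each constant-a segment, Δv = aΔt and Δx = v₀Δt + ½aΔt²; chain segment to segment.
0–3 s: v starts -2 m/s; Δx = -2·3 + ½·-10·3² = -51 m; v ends -32 m/s.
3–5 s: v starts -32 m/s; Δx = -32·2 + ½·-4·2² = -72 m; v ends -40 m/s.
5–7 s: v starts -40 m/s; Δx = -40·2 + ½·-5·2² = -90 m; v ends -50 m/s.
7–10 s: v starts -50 m/s; Δx = -50·3 + ½·6·3² = -123 m; v ends -32 m/s.
x(10) = 9 + Σ Δx = -327 m.

-327 m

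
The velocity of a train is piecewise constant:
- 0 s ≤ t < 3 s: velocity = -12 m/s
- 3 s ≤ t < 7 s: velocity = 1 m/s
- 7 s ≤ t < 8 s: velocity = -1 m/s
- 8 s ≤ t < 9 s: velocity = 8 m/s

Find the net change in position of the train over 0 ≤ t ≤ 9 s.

-25 m

Displacement is the signed area under the v-t curve.
0–3 s: -12 × 3 = -36 m
3–7 s: 1 × 4 = 4 m
7–8 s: -1 × 1 = -1 m
8–9 s: 8 × 1 = 8 m
Net displacement = -25 m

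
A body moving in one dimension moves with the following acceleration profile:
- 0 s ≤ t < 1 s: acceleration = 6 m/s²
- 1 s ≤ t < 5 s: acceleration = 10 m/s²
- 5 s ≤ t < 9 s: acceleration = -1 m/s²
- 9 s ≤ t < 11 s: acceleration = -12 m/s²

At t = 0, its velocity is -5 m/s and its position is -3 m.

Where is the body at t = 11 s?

On each constant-a segment, Δv = aΔt and Δx = v₀Δt + ½aΔt²; chain segment to segment.
0–1 s: v starts -5 m/s; Δx = -5·1 + ½·6·1² = -2 m; v ends 1 m/s.
1–5 s: v starts 1 m/s; Δx = 1·4 + ½·10·4² = 84 m; v ends 41 m/s.
5–9 s: v starts 41 m/s; Δx = 41·4 + ½·-1·4² = 156 m; v ends 37 m/s.
9–11 s: v starts 37 m/s; Δx = 37·2 + ½·-12·2² = 50 m; v ends 13 m/s.
x(11) = -3 + Σ Δx = 285 m.

285 m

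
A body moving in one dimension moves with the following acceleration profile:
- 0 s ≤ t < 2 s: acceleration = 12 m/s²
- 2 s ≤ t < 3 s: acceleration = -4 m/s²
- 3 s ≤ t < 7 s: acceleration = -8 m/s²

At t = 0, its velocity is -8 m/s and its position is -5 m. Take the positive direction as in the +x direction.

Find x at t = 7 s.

On each constant-a segment, Δv = aΔt and Δx = v₀Δt + ½aΔt²; chain segment to segment.
0–2 s: v starts -8 m/s; Δx = -8·2 + ½·12·2² = 8 m; v ends 16 m/s.
2–3 s: v starts 16 m/s; Δx = 16·1 + ½·-4·1² = 14 m; v ends 12 m/s.
3–7 s: v starts 12 m/s; Δx = 12·4 + ½·-8·4² = -16 m; v ends -20 m/s.
x(7) = -5 + Σ Δx = 1 m.

1 m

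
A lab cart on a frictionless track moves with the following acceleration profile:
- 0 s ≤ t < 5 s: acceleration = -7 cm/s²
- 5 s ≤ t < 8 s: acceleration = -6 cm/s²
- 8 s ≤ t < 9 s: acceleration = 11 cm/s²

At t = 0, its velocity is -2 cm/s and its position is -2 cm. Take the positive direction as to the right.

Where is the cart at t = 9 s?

On each constant-a segment, Δv = aΔt and Δx = v₀Δt + ½aΔt²; chain segment to segment.
0–5 s: v starts -2 cm/s; Δx = -2·5 + ½·-7·5² = -97.5 cm; v ends -37 cm/s.
5–8 s: v starts -37 cm/s; Δx = -37·3 + ½·-6·3² = -138 cm; v ends -55 cm/s.
8–9 s: v starts -55 cm/s; Δx = -55·1 + ½·11·1² = -49.5 cm; v ends -44 cm/s.
x(9) = -2 + Σ Δx = -287 cm.

-287 cm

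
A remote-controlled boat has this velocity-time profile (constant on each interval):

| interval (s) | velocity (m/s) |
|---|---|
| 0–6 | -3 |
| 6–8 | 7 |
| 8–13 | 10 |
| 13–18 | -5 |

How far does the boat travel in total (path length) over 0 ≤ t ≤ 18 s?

Distance (not displacement) is the total path length: add the absolute areas under v-t.
0–6 s: |-3| × 6 = 18 m
6–8 s: |7| × 2 = 14 m
8–13 s: |10| × 5 = 50 m
13–18 s: |-5| × 5 = 25 m
Total distance = 107 m

107 m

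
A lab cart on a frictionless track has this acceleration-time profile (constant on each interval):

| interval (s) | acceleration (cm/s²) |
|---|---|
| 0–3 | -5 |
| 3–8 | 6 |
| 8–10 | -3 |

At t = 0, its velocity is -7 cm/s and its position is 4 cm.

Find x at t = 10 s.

On each constant-a segment, Δv = aΔt and Δx = v₀Δt + ½aΔt²; chain segment to segment.
0–3 s: v starts -7 cm/s; Δx = -7·3 + ½·-5·3² = -43.5 cm; v ends -22 cm/s.
3–8 s: v starts -22 cm/s; Δx = -22·5 + ½·6·5² = -35 cm; v ends 8 cm/s.
8–10 s: v starts 8 cm/s; Δx = 8·2 + ½·-3·2² = 10 cm; v ends 2 cm/s.
x(10) = 4 + Σ Δx = -64.5 cm.

-64.5 cm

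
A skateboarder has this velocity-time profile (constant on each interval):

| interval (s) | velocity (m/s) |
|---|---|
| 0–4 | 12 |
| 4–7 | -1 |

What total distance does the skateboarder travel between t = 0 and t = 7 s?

Total distance travelled is ∫|v| dt — sum the magnitudes of each area piece.
0–4 s: |12| × 4 = 48 m
4–7 s: |-1| × 3 = 3 m
Total distance = 51 m

51 m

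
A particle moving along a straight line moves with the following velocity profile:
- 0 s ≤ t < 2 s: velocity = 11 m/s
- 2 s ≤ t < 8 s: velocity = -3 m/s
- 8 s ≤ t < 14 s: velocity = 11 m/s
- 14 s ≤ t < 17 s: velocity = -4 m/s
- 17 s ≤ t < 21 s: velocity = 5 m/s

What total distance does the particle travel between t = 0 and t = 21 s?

Total distance travelled is ∫|v| dt — sum the magnitudes of each area piece.
0–2 s: |11| × 2 = 22 m
2–8 s: |-3| × 6 = 18 m
8–14 s: |11| × 6 = 66 m
14–17 s: |-4| × 3 = 12 m
17–21 s: |5| × 4 = 20 m
Total distance = 138 m

138 m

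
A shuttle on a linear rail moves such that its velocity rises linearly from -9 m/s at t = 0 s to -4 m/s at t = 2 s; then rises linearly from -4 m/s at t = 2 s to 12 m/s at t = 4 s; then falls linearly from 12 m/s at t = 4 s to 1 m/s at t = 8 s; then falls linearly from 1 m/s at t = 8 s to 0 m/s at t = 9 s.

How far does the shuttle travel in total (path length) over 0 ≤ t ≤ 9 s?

49.5 m

Total distance travelled is ∫|v| dt — sum the magnitudes of each area piece.
0–2 s: |½(-9 + -4)(2)| = 13 m
2–4 s: v = 0 at t = 2.5 s; triangle areas 1 + 9 = 10 m
4–8 s: |½(12 + 1)(4)| = 26 m
8–9 s: |½(1 + 0)(1)| = 0.5 m
Total distance = 49.5 m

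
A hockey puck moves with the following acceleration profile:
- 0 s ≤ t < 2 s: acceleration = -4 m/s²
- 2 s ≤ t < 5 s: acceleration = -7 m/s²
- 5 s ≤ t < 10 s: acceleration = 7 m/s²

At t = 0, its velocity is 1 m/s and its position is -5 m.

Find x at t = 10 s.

On each constant-a segment, Δv = aΔt and Δx = v₀Δt + ½aΔt²; chain segment to segment.
0–2 s: v starts 1 m/s; Δx = 1·2 + ½·-4·2² = -6 m; v ends -7 m/s.
2–5 s: v starts -7 m/s; Δx = -7·3 + ½·-7·3² = -52.5 m; v ends -28 m/s.
5–10 s: v starts -28 m/s; Δx = -28·5 + ½·7·5² = -52.5 m; v ends 7 m/s.
x(10) = -5 + Σ Δx = -116 m.

-116 m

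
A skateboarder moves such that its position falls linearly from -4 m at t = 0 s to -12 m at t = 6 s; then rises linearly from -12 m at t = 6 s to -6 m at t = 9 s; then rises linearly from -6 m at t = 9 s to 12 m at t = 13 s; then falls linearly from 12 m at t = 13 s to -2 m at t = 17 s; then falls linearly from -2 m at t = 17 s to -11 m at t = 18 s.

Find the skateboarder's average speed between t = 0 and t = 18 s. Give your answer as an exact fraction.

Average speed = (total path length)/(elapsed time); on a piecewise-linear x-t graph the path length is Σ|Δx|.
0–6 s: |Δx| = |-12 − -4| = 8 m
6–9 s: |Δx| = |-6 − -12| = 6 m
9–13 s: |Δx| = |12 − -6| = 18 m
13–17 s: |Δx| = |-2 − 12| = 14 m
17–18 s: |Δx| = |-11 − -2| = 9 m
Total path = 55 m; average speed = 55/18 = 55/18 m/s.

55/18 m/s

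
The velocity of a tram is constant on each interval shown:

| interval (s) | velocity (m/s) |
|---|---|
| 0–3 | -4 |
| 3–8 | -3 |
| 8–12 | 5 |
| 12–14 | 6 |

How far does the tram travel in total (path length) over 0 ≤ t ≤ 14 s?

Distance (not displacement) is the total path length: add the absolute areas under v-t.
0–3 s: |-4| × 3 = 12 m
3–8 s: |-3| × 5 = 15 m
8–12 s: |5| × 4 = 20 m
12–14 s: |6| × 2 = 12 m
Total distance = 59 m

59 m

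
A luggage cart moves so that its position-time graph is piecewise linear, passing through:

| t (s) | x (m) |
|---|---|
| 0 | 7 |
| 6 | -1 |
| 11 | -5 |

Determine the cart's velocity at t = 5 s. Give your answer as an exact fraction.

Velocity is the slope of the x-t graph on 0–6 s: (-1 − 7)/(6 − 0) = -4/3 m/s.

-4/3 m/s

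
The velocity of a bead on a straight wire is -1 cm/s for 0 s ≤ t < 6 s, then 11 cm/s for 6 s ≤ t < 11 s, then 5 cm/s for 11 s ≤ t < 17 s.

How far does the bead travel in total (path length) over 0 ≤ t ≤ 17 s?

91 cm

Total distance travelled is ∫|v| dt — sum the magnitudes of each area piece.
0–6 s: |-1| × 6 = 6 cm
6–11 s: |11| × 5 = 55 cm
11–17 s: |5| × 6 = 30 cm
Total distance = 91 cm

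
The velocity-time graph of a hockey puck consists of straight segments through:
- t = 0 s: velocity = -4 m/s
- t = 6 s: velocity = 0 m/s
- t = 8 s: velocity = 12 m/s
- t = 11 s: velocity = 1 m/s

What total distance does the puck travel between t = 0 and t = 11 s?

Total distance travelled is ∫|v| dt — sum the magnitudes of each area piece.
0–6 s: |½(-4 + 0)(6)| = 12 m
6–8 s: |½(0 + 12)(2)| = 12 m
8–11 s: |½(12 + 1)(3)| = 19.5 m
Total distance = 43.5 m

43.5 m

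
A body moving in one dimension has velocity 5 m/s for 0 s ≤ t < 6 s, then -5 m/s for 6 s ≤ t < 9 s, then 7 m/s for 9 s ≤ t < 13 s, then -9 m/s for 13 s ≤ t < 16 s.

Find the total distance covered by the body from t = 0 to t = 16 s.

Total distance travelled is ∫|v| dt — sum the magnitudes of each area piece.
0–6 s: |5| × 6 = 30 m
6–9 s: |-5| × 3 = 15 m
9–13 s: |7| × 4 = 28 m
13–16 s: |-9| × 3 = 27 m
Total distance = 100 m

100 m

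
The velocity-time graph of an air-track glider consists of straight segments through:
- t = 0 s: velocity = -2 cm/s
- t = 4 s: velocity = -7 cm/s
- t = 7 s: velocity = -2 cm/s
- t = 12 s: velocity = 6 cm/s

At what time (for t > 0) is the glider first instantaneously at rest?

t = 8.25 s

v changes sign on 7–12 s (from -2 to 6); the graph is linear there, so v = 0 at t = 7 + (2)·(12 − 7)/(6 − -2) = 8.25 s.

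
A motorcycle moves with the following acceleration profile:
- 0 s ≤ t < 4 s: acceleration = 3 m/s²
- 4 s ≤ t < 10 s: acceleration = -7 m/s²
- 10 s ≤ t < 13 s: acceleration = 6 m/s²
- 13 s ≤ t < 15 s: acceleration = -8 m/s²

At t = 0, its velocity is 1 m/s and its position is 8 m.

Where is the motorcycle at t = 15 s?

On each constant-a segment, Δv = aΔt and Δx = v₀Δt + ½aΔt²; chain segment to segment.
0–4 s: v starts 1 m/s; Δx = 1·4 + ½·3·4² = 28 m; v ends 13 m/s.
4–10 s: v starts 13 m/s; Δx = 13·6 + ½·-7·6² = -48 m; v ends -29 m/s.
10–13 s: v starts -29 m/s; Δx = -29·3 + ½·6·3² = -60 m; v ends -11 m/s.
13–15 s: v starts -11 m/s; Δx = -11·2 + ½·-8·2² = -38 m; v ends -27 m/s.
x(15) = 8 + Σ Δx = -110 m.

-110 m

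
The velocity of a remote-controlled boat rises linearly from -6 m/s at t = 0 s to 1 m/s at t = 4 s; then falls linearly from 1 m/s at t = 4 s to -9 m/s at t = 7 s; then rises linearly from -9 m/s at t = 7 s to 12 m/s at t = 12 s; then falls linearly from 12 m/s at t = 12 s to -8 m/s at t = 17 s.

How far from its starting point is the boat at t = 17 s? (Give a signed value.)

Net displacement equals the area under the velocity-time graph (areas below the axis count negative).
0–4 s: ½(-6 + 1)(4) = -10 m
4–7 s: ½(1 + -9)(3) = -12 m
7–12 s: ½(-9 + 12)(5) = 7.5 m
12–17 s: ½(12 + -8)(5) = 10 m
Net displacement = -4.5 m

-4.5 m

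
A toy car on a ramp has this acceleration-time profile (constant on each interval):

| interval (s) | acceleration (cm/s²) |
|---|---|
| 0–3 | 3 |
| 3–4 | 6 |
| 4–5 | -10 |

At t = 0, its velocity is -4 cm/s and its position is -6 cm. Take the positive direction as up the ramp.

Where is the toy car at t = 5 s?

9.5 cm

On each constant-a segment, Δv = aΔt and Δx = v₀Δt + ½aΔt²; chain segment to segment.
0–3 s: v starts -4 cm/s; Δx = -4·3 + ½·3·3² = 1.5 cm; v ends 5 cm/s.
3–4 s: v starts 5 cm/s; Δx = 5·1 + ½·6·1² = 8 cm; v ends 11 cm/s.
4–5 s: v starts 11 cm/s; Δx = 11·1 + ½·-10·1² = 6 cm; v ends 1 cm/s.
x(5) = -6 + Σ Δx = 9.5 cm.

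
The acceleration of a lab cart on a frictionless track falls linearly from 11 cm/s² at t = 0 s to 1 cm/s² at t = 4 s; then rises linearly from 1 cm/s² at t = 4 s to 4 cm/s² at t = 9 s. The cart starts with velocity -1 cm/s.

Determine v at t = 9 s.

Δv equals the area under the a-t graph; then v = v₀ + Δv.
0–4 s: ½(11 + 1)(4) = 24 cm/s
4–9 s: ½(1 + 4)(5) = 12.5 cm/s
Δv = 36.5 cm/s, so v(9) = -1 + (36.5) = 35.5 cm/s.

35.5 cm/s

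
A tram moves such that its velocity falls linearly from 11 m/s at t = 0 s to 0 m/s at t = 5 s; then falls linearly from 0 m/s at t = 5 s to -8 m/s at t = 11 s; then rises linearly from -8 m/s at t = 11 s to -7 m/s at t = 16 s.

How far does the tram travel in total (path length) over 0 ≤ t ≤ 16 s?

Distance (not displacement) is the total path length: add the absolute areas under v-t.
0–5 s: |½(11 + 0)(5)| = 27.5 m
5–11 s: |½(0 + -8)(6)| = 24 m
11–16 s: |½(-8 + -7)(5)| = 37.5 m
Total distance = 89 m

89 m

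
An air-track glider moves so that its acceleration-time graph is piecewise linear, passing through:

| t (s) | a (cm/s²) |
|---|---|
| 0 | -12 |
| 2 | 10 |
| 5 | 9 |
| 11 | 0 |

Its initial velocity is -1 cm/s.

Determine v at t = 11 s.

Δv equals the area under the a-t graph; then v = v₀ + Δv.
0–2 s: ½(-12 + 10)(2) = -2 cm/s
2–5 s: ½(10 + 9)(3) = 28.5 cm/s
5–11 s: ½(9 + 0)(6) = 27 cm/s
Δv = 53.5 cm/s, so v(11) = -1 + (53.5) = 52.5 cm/s.

52.5 cm/s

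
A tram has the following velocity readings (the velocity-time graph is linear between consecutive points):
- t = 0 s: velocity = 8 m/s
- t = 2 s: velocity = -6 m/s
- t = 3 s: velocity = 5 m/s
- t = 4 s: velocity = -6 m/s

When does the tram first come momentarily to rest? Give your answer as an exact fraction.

t = 8/7 s

v changes sign on 0–2 s (from 8 to -6); the graph is linear there, so v = 0 at t = 0 + (-8)·(2 − 0)/(-6 − 8) = 8/7 s.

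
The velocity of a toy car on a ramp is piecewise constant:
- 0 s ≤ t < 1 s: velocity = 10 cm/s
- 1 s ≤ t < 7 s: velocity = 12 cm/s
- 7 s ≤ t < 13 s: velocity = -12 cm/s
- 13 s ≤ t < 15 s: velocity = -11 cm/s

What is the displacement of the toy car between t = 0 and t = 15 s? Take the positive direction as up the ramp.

Net displacement equals the area under the velocity-time graph (areas below the axis count negative).
0–1 s: 10 × 1 = 10 cm
1–7 s: 12 × 6 = 72 cm
7–13 s: -12 × 6 = -72 cm
13–15 s: -11 × 2 = -22 cm
Net displacement = -12 cm

-12 cm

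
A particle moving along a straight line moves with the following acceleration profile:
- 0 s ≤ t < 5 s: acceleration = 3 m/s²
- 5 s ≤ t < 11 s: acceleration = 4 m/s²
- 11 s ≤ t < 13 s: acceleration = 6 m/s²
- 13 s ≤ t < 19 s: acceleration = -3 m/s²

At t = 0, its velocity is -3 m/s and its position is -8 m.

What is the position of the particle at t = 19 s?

476.5 m

On each constant-a segment, Δv = aΔt and Δx = v₀Δt + ½aΔt²; chain segment to segment.
0–5 s: v starts -3 m/s; Δx = -3·5 + ½·3·5² = 22.5 m; v ends 12 m/s.
5–11 s: v starts 12 m/s; Δx = 12·6 + ½·4·6² = 144 m; v ends 36 m/s.
11–13 s: v starts 36 m/s; Δx = 36·2 + ½·6·2² = 84 m; v ends 48 m/s.
13–19 s: v starts 48 m/s; Δx = 48·6 + ½·-3·6² = 234 m; v ends 30 m/s.
x(19) = -8 + Σ Δx = 476.5 m.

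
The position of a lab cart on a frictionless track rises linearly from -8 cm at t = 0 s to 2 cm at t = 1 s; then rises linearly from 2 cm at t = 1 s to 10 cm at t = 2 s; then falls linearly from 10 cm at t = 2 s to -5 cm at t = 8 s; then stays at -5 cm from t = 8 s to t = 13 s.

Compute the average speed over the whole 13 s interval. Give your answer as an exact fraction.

Average speed = (total path length)/(elapsed time); on a piecewise-linear x-t graph the path length is Σ|Δx|.
0–1 s: |Δx| = |2 − -8| = 10 cm
1–2 s: |Δx| = |10 − 2| = 8 cm
2–8 s: |Δx| = |-5 − 10| = 15 cm
8–13 s: |Δx| = |-5 − -5| = 0 cm
Total path = 33 cm; average speed = 33/13 = 33/13 cm/s.

33/13 cm/s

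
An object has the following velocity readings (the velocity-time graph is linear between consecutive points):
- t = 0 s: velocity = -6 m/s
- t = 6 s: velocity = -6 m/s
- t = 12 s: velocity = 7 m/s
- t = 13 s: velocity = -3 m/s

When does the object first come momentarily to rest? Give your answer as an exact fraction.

v changes sign on 6–12 s (from -6 to 7); the graph is linear there, so v = 0 at t = 6 + (6)·(12 − 6)/(7 − -6) = 114/13 s.

t = 114/13 s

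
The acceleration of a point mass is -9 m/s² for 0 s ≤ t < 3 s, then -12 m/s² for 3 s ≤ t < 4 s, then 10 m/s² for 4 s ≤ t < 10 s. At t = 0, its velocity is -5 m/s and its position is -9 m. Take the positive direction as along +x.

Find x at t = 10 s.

-186.5 m

On each constant-a segment, Δv = aΔt and Δx = v₀Δt + ½aΔt²; chain segment to segment.
0–3 s: v starts -5 m/s; Δx = -5·3 + ½·-9·3² = -55.5 m; v ends -32 m/s.
3–4 s: v starts -32 m/s; Δx = -32·1 + ½·-12·1² = -38 m; v ends -44 m/s.
4–10 s: v starts -44 m/s; Δx = -44·6 + ½·10·6² = -84 m; v ends 16 m/s.
x(10) = -9 + Σ Δx = -186.5 m.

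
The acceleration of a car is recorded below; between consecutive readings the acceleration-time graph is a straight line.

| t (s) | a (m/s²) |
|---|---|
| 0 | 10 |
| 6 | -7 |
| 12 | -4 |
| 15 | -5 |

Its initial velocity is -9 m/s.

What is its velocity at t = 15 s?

-46.5 m/s

Δv equals the area under the a-t graph; then v = v₀ + Δv.
0–6 s: ½(10 + -7)(6) = 9 m/s
6–12 s: ½(-7 + -4)(6) = -33 m/s
12–15 s: ½(-4 + -5)(3) = -13.5 m/s
Δv = -37.5 m/s, so v(15) = -9 + (-37.5) = -46.5 m/s.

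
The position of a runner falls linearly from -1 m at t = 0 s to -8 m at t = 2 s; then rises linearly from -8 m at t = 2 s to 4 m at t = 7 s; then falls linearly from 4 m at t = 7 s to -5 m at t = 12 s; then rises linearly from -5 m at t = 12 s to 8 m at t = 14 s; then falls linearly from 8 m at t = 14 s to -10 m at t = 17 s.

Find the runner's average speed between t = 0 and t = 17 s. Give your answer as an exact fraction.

59/17 m/s

Average speed = (total path length)/(elapsed time); on a piecewise-linear x-t graph the path length is Σ|Δx|.
0–2 s: |Δx| = |-8 − -1| = 7 m
2–7 s: |Δx| = |4 − -8| = 12 m
7–12 s: |Δx| = |-5 − 4| = 9 m
12–14 s: |Δx| = |8 − -5| = 13 m
14–17 s: |Δx| = |-10 − 8| = 18 m
Total path = 59 m; average speed = 59/17 = 59/17 m/s.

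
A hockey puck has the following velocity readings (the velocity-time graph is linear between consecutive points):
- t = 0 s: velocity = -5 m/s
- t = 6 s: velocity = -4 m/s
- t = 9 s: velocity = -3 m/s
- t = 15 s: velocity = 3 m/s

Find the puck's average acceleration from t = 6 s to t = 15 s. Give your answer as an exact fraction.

Average acceleration = Δv/Δt = (3 − -4)/(15 − 6) = 7/9 m/s².

7/9 m/s²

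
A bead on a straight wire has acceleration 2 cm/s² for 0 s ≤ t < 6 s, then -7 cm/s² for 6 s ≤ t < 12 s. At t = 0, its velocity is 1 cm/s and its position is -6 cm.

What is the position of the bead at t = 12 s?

-12 cm

On each constant-a segment, Δv = aΔt and Δx = v₀Δt + ½aΔt²; chain segment to segment.
0–6 s: v starts 1 cm/s; Δx = 1·6 + ½·2·6² = 42 cm; v ends 13 cm/s.
6–12 s: v starts 13 cm/s; Δx = 13·6 + ½·-7·6² = -48 cm; v ends -29 cm/s.
x(12) = -6 + Σ Δx = -12 cm.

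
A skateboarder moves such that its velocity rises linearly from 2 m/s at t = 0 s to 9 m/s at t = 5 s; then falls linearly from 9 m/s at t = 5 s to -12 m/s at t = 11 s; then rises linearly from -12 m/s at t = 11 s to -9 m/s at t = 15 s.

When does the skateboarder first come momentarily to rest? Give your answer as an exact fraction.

v changes sign on 5–11 s (from 9 to -12); the graph is linear there, so v = 0 at t = 5 + (-9)·(11 − 5)/(-12 − 9) = 53/7 s.

t = 53/7 s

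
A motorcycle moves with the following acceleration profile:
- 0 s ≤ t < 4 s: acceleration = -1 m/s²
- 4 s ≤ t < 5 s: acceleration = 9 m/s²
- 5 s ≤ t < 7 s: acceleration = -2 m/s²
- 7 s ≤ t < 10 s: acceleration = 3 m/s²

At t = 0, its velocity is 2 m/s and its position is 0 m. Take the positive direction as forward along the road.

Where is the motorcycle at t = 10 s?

On each constant-a segment, Δv = aΔt and Δx = v₀Δt + ½aΔt²; chain segment to segment.
0–4 s: v starts 2 m/s; Δx = 2·4 + ½·-1·4² = 0 m; v ends -2 m/s.
4–5 s: v starts -2 m/s; Δx = -2·1 + ½·9·1² = 2.5 m; v ends 7 m/s.
5–7 s: v starts 7 m/s; Δx = 7·2 + ½·-2·2² = 10 m; v ends 3 m/s.
7–10 s: v starts 3 m/s; Δx = 3·3 + ½·3·3² = 22.5 m; v ends 12 m/s.
x(10) = 0 + Σ Δx = 35 m.

35 m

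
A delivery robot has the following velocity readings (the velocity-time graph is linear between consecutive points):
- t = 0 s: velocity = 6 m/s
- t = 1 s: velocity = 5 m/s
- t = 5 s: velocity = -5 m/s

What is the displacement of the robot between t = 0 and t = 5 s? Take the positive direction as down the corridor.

5.5 m

Net displacement equals the area under the velocity-time graph (areas below the axis count negative).
0–1 s: ½(6 + 5)(1) = 5.5 m
1–5 s: ½(5 + -5)(4) = 0 m
Net displacement = 5.5 m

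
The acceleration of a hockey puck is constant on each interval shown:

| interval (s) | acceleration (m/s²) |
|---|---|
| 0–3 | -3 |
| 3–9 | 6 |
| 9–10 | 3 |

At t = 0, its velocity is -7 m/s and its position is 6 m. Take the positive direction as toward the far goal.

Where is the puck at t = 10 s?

On each constant-a segment, Δv = aΔt and Δx = v₀Δt + ½aΔt²; chain segment to segment.
0–3 s: v starts -7 m/s; Δx = -7·3 + ½·-3·3² = -34.5 m; v ends -16 m/s.
3–9 s: v starts -16 m/s; Δx = -16·6 + ½·6·6² = 12 m; v ends 20 m/s.
9–10 s: v starts 20 m/s; Δx = 20·1 + ½·3·1² = 21.5 m; v ends 23 m/s.
x(10) = 6 + Σ Δx = 5 m.

5 m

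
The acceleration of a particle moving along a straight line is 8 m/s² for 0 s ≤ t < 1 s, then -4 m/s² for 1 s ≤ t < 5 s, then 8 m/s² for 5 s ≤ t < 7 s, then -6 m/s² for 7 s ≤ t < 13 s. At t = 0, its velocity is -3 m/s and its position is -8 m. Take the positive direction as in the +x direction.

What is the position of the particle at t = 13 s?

-103 m

On each constant-a segment, Δv = aΔt and Δx = v₀Δt + ½aΔt²; chain segment to segment.
0–1 s: v starts -3 m/s; Δx = -3·1 + ½·8·1² = 1 m; v ends 5 m/s.
1–5 s: v starts 5 m/s; Δx = 5·4 + ½·-4·4² = -12 m; v ends -11 m/s.
5–7 s: v starts -11 m/s; Δx = -11·2 + ½·8·2² = -6 m; v ends 5 m/s.
7–13 s: v starts 5 m/s; Δx = 5·6 + ½·-6·6² = -78 m; v ends -31 m/s.
x(13) = -8 + Σ Δx = -103 m.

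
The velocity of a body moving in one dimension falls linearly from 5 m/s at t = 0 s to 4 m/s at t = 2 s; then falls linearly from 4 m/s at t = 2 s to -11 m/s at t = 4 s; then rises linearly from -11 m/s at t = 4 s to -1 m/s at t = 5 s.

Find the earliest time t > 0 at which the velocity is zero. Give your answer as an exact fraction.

t = 38/15 s

v changes sign on 2–4 s (from 4 to -11); the graph is linear there, so v = 0 at t = 2 + (-4)·(4 − 2)/(-11 − 4) = 38/15 s.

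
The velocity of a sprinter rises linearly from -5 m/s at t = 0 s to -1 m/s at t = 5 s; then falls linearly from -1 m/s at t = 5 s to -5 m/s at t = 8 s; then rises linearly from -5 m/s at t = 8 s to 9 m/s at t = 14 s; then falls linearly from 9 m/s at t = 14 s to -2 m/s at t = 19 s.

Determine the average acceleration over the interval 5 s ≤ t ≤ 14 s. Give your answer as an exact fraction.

Average acceleration = Δv/Δt = (9 − -1)/(14 − 5) = 10/9 m/s².

10/9 m/s²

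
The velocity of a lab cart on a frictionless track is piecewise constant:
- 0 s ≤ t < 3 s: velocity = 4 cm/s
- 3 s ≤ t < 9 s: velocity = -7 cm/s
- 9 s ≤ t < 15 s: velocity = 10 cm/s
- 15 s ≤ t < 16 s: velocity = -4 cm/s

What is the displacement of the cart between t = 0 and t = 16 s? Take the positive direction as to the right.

26 cm

Displacement is the signed area under the v-t curve.
0–3 s: 4 × 3 = 12 cm
3–9 s: -7 × 6 = -42 cm
9–15 s: 10 × 6 = 60 cm
15–16 s: -4 × 1 = -4 cm
Net displacement = 26 cm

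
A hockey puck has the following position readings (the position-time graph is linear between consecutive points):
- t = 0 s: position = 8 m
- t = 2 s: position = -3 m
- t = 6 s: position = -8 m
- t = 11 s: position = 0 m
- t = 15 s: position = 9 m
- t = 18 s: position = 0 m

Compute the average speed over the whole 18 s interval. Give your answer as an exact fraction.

Average speed = (total path length)/(elapsed time); on a piecewise-linear x-t graph the path length is Σ|Δx|.
0–2 s: |Δx| = |-3 − 8| = 11 m
2–6 s: |Δx| = |-8 − -3| = 5 m
6–11 s: |Δx| = |0 − -8| = 8 m
11–15 s: |Δx| = |9 − 0| = 9 m
15–18 s: |Δx| = |0 − 9| = 9 m
Total path = 42 m; average speed = 42/18 = 7/3 m/s.

7/3 m/s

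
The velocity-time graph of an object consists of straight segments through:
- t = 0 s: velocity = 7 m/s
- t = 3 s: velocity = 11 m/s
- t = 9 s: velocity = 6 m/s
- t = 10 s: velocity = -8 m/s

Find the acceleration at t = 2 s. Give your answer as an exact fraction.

4/3 m/s²

Acceleration is the slope of the v-t graph on 0–3 s: (11 − 7)/(3 − 0) = 4/3 m/s².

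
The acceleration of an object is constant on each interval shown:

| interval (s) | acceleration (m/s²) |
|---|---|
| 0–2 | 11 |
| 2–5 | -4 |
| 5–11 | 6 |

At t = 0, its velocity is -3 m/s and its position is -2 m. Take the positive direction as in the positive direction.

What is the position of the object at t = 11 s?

On each constant-a segment, Δv = aΔt and Δx = v₀Δt + ½aΔt²; chain segment to segment.
0–2 s: v starts -3 m/s; Δx = -3·2 + ½·11·2² = 16 m; v ends 19 m/s.
2–5 s: v starts 19 m/s; Δx = 19·3 + ½·-4·3² = 39 m; v ends 7 m/s.
5–11 s: v starts 7 m/s; Δx = 7·6 + ½·6·6² = 150 m; v ends 43 m/s.
x(11) = -2 + Σ Δx = 203 m.

203 m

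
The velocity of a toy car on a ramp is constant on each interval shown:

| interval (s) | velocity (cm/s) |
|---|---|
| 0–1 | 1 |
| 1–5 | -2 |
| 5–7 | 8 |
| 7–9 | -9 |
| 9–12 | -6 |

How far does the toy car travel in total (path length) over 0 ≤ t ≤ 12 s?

61 cm

Distance (not displacement) is the total path length: add the absolute areas under v-t.
0–1 s: |1| × 1 = 1 cm
1–5 s: |-2| × 4 = 8 cm
5–7 s: |8| × 2 = 16 cm
7–9 s: |-9| × 2 = 18 cm
9–12 s: |-6| × 3 = 18 cm
Total distance = 61 cm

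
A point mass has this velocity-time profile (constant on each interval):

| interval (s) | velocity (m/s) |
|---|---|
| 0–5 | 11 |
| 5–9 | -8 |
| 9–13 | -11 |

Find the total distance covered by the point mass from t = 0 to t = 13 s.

131 m

Total distance travelled is ∫|v| dt — sum the magnitudes of each area piece.
0–5 s: |11| × 5 = 55 m
5–9 s: |-8| × 4 = 32 m
9–13 s: |-11| × 4 = 44 m
Total distance = 131 m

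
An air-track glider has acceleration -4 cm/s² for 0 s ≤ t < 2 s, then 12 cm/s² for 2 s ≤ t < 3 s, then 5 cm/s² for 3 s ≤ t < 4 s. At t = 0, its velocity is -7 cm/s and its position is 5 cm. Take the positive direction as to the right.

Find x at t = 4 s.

-26.5 cm

On each constant-a segment, Δv = aΔt and Δx = v₀Δt + ½aΔt²; chain segment to segment.
0–2 s: v starts -7 cm/s; Δx = -7·2 + ½·-4·2² = -22 cm; v ends -15 cm/s.
2–3 s: v starts -15 cm/s; Δx = -15·1 + ½·12·1² = -9 cm; v ends -3 cm/s.
3–4 s: v starts -3 cm/s; Δx = -3·1 + ½·5·1² = -0.5 cm; v ends 2 cm/s.
x(4) = 5 + Σ Δx = -26.5 cm.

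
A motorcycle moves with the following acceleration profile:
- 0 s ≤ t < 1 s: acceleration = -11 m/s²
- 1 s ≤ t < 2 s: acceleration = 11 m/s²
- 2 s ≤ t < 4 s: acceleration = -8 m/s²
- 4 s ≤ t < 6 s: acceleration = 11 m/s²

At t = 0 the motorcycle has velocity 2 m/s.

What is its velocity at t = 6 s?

8 m/s

Δv equals the area under the a-t graph; then v = v₀ + Δv.
0–1 s: -11 × 1 = -11 m/s
1–2 s: 11 × 1 = 11 m/s
2–4 s: -8 × 2 = -16 m/s
4–6 s: 11 × 2 = 22 m/s
Δv = 6 m/s, so v(6) = 2 + (6) = 8 m/s.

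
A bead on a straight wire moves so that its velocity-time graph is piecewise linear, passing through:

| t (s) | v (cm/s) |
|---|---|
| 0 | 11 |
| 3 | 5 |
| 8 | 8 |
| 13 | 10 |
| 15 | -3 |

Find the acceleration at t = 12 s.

Acceleration is the slope of the v-t graph on 8–13 s: (10 − 8)/(13 − 8) = 0.4 cm/s².

0.4 cm/s²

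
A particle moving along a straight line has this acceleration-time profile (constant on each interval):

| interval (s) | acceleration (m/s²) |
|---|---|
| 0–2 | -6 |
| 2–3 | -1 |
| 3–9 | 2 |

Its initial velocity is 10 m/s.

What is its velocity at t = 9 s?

Δv equals the area under the a-t graph; then v = v₀ + Δv.
0–2 s: -6 × 2 = -12 m/s
2–3 s: -1 × 1 = -1 m/s
3–9 s: 2 × 6 = 12 m/s
Δv = -1 m/s, so v(9) = 10 + (-1) = 9 m/s.

9 m/s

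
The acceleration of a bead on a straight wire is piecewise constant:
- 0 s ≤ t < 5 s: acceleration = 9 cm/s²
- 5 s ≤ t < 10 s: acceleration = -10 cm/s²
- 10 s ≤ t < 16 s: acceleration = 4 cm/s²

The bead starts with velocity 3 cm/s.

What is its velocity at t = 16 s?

22 cm/s

Δv equals the area under the a-t graph; then v = v₀ + Δv.
0–5 s: 9 × 5 = 45 cm/s
5–10 s: -10 × 5 = -50 cm/s
10–16 s: 4 × 6 = 24 cm/s
Δv = 19 cm/s, so v(16) = 3 + (19) = 22 cm/s.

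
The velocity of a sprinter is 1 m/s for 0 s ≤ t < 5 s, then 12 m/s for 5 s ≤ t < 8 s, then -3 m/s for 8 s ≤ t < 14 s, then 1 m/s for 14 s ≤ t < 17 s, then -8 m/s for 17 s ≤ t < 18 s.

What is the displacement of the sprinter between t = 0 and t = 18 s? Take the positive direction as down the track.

18 m

Net displacement equals the area under the velocity-time graph (areas below the axis count negative).
0–5 s: 1 × 5 = 5 m
5–8 s: 12 × 3 = 36 m
8–14 s: -3 × 6 = -18 m
14–17 s: 1 × 3 = 3 m
17–18 s: -8 × 1 = -8 m
Net displacement = 18 m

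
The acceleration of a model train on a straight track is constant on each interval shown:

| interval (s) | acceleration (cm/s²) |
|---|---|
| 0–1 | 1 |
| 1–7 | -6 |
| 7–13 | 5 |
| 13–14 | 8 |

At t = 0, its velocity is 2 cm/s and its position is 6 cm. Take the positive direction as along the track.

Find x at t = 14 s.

-188.5 cm

On each constant-a segment, Δv = aΔt and Δx = v₀Δt + ½aΔt²; chain segment to segment.
0–1 s: v starts 2 cm/s; Δx = 2·1 + ½·1·1² = 2.5 cm; v ends 3 cm/s.
1–7 s: v starts 3 cm/s; Δx = 3·6 + ½·-6·6² = -90 cm; v ends -33 cm/s.
7–13 s: v starts -33 cm/s; Δx = -33·6 + ½·5·6² = -108 cm; v ends -3 cm/s.
13–14 s: v starts -3 cm/s; Δx = -3·1 + ½·8·1² = 1 cm; v ends 5 cm/s.
x(14) = 6 + Σ Δx = -188.5 cm.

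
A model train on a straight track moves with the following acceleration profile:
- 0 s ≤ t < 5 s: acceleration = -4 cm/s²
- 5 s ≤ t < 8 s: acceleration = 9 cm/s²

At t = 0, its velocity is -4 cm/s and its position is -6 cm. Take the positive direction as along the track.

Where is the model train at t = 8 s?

On each constant-a segment, Δv = aΔt and Δx = v₀Δt + ½aΔt²; chain segment to segment.
0–5 s: v starts -4 cm/s; Δx = -4·5 + ½·-4·5² = -70 cm; v ends -24 cm/s.
5–8 s: v starts -24 cm/s; Δx = -24·3 + ½·9·3² = -31.5 cm; v ends 3 cm/s.
x(8) = -6 + Σ Δx = -107.5 cm.

-107.5 cm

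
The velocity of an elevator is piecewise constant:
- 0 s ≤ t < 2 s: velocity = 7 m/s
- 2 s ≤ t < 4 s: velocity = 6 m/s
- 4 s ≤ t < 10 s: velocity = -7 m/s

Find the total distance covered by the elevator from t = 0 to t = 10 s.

Total distance travelled is ∫|v| dt — sum the magnitudes of each area piece.
0–2 s: |7| × 2 = 14 m
2–4 s: |6| × 2 = 12 m
4–10 s: |-7| × 6 = 42 m
Total distance = 68 m

68 m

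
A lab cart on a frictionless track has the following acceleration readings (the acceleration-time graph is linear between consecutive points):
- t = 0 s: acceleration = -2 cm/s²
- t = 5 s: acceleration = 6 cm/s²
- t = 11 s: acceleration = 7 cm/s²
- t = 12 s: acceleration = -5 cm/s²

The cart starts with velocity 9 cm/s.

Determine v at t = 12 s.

59 cm/s

Δv equals the area under the a-t graph; then v = v₀ + Δv.
0–5 s: ½(-2 + 6)(5) = 10 cm/s
5–11 s: ½(6 + 7)(6) = 39 cm/s
11–12 s: ½(7 + -5)(1) = 1 cm/s
Δv = 50 cm/s, so v(12) = 9 + (50) = 59 cm/s.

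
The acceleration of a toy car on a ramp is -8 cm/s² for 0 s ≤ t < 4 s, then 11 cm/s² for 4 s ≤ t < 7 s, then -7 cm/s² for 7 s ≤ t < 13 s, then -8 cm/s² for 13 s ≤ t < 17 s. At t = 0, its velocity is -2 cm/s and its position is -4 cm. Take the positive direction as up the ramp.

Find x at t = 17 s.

-496.5 cm

On each constant-a segment, Δv = aΔt and Δx = v₀Δt + ½aΔt²; chain segment to segment.
0–4 s: v starts -2 cm/s; Δx = -2·4 + ½·-8·4² = -72 cm; v ends -34 cm/s.
4–7 s: v starts -34 cm/s; Δx = -34·3 + ½·11·3² = -52.5 cm; v ends -1 cm/s.
7–13 s: v starts -1 cm/s; Δx = -1·6 + ½·-7·6² = -132 cm; v ends -43 cm/s.
13–17 s: v starts -43 cm/s; Δx = -43·4 + ½·-8·4² = -236 cm; v ends -75 cm/s.
x(17) = -4 + Σ Δx = -496.5 cm.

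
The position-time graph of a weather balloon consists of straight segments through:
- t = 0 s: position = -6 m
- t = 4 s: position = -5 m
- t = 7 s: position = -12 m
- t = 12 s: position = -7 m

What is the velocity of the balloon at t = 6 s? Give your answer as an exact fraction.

Velocity is the slope of the x-t graph on 4–7 s: (-12 − -5)/(7 − 4) = -7/3 m/s.

-7/3 m/s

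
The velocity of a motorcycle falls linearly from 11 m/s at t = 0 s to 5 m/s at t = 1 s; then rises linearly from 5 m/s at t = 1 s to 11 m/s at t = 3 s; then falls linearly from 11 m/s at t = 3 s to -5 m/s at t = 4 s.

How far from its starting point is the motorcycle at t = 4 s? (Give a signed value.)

Displacement is the signed area under the v-t curve.
0–1 s: ½(11 + 5)(1) = 8 m
1–3 s: ½(5 + 11)(2) = 16 m
3–4 s: ½(11 + -5)(1) = 3 m
Net displacement = 27 m

27 m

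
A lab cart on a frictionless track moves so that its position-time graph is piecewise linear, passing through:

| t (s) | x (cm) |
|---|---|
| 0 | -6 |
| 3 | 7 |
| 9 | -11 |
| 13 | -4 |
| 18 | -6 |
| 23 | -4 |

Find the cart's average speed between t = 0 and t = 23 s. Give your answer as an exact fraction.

42/23 cm/s

Average speed = (total path length)/(elapsed time); on a piecewise-linear x-t graph the path length is Σ|Δx|.
0–3 s: |Δx| = |7 − -6| = 13 cm
3–9 s: |Δx| = |-11 − 7| = 18 cm
9–13 s: |Δx| = |-4 − -11| = 7 cm
13–18 s: |Δx| = |-6 − -4| = 2 cm
18–23 s: |Δx| = |-4 − -6| = 2 cm
Total path = 42 cm; average speed = 42/23 = 42/23 cm/s.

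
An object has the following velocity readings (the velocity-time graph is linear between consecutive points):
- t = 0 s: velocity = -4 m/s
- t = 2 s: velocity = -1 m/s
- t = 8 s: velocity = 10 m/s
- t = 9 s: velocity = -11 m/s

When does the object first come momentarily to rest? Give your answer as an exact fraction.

t = 28/11 s

v changes sign on 2–8 s (from -1 to 10); the graph is linear there, so v = 0 at t = 2 + (1)·(8 − 2)/(10 − -1) = 28/11 s.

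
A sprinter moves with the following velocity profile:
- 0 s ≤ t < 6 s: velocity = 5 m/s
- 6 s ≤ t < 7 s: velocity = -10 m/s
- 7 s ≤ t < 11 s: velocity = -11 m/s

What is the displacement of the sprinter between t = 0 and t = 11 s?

-24 m

Net displacement equals the area under the velocity-time graph (areas below the axis count negative).
0–6 s: 5 × 6 = 30 m
6–7 s: -10 × 1 = -10 m
7–11 s: -11 × 4 = -44 m
Net displacement = -24 m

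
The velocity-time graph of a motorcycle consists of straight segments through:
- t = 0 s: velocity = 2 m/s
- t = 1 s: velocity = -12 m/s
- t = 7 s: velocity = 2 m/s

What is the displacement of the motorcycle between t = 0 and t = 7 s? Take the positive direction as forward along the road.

-35 m

Net displacement equals the area under the velocity-time graph (areas below the axis count negative).
0–1 s: ½(2 + -12)(1) = -5 m
1–7 s: ½(-12 + 2)(6) = -30 m
Net displacement = -35 m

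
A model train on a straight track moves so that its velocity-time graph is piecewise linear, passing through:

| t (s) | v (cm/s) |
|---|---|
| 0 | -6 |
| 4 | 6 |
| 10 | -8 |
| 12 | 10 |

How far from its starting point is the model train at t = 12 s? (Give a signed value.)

-4 cm

Net displacement equals the area under the velocity-time graph (areas below the axis count negative).
0–4 s: ½(-6 + 6)(4) = 0 cm
4–10 s: ½(6 + -8)(6) = -6 cm
10–12 s: ½(-8 + 10)(2) = 2 cm
Net displacement = -4 cm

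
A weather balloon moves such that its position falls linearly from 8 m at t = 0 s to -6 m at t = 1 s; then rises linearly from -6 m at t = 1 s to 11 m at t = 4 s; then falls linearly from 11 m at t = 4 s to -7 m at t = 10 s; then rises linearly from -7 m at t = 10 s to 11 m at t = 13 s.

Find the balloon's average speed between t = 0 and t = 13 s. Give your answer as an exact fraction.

Average speed = (total path length)/(elapsed time); on a piecewise-linear x-t graph the path length is Σ|Δx|.
0–1 s: |Δx| = |-6 − 8| = 14 m
1–4 s: |Δx| = |11 − -6| = 17 m
4–10 s: |Δx| = |-7 − 11| = 18 m
10–13 s: |Δx| = |11 − -7| = 18 m
Total path = 67 m; average speed = 67/13 = 67/13 m/s.

67/13 m/s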